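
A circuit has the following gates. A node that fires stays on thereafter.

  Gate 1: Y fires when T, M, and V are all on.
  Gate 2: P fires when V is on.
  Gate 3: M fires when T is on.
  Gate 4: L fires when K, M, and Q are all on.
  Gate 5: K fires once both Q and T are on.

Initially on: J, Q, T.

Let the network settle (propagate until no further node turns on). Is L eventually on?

Yes

T is on, so M fires (Gate 3).
Q and T are on, so K fires (Gate 5).
Gate 4: K, M, and Q on → L on.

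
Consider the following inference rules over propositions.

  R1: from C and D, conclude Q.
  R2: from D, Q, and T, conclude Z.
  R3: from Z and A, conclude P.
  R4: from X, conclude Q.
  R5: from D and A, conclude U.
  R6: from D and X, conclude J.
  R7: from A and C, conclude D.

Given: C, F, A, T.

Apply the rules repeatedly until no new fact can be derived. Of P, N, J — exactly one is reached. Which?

From A and C, R7 gives D.
From C and D, R1 gives Q.
From D, Q, and T, R2 gives Z.
From Z and A, R3 gives P.
J would need D and X (R6), but X is never established. No rule produces N, and it is not given.

P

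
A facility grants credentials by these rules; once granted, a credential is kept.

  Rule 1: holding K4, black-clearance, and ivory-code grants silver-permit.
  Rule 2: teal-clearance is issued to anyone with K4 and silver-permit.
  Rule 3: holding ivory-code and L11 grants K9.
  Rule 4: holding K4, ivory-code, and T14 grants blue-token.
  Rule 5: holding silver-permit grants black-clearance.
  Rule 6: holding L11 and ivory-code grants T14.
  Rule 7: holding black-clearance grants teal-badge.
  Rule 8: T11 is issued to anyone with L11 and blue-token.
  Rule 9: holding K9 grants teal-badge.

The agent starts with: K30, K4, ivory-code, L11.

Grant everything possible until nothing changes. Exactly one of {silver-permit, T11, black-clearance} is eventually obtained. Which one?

Holding L11 and ivory-code grants T14 (Rule 6).
Holding K4, ivory-code, and T14 grants blue-token (Rule 4).
Holding L11 and blue-token grants T11 (Rule 8).
silver-permit would need K4, black-clearance, and ivory-code (Rule 1), but black-clearance is never granted. black-clearance would need silver-permit (Rule 5), but silver-permit is never granted.

T11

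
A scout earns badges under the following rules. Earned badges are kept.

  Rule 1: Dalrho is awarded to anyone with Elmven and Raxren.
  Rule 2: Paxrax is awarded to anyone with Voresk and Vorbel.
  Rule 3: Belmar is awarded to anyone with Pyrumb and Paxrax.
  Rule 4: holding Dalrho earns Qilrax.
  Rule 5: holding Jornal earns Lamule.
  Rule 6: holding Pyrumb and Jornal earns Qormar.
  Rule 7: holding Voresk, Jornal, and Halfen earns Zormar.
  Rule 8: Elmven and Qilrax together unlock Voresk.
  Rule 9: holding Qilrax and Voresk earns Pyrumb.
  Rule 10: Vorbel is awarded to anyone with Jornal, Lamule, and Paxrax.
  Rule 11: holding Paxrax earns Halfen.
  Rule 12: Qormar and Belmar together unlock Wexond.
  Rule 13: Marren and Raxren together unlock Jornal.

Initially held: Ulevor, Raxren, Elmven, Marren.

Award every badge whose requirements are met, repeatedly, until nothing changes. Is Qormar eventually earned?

With Marren and Raxren, Jornal is earned (Rule 13).
With Elmven and Raxren, Dalrho is earned (Rule 1).
With Dalrho, Qilrax is earned (Rule 4).
With Elmven and Qilrax, Voresk is earned (Rule 8).
With Qilrax and Voresk, Pyrumb is earned (Rule 9).
With Pyrumb and Jornal, Qormar is earned (Rule 6).

Yes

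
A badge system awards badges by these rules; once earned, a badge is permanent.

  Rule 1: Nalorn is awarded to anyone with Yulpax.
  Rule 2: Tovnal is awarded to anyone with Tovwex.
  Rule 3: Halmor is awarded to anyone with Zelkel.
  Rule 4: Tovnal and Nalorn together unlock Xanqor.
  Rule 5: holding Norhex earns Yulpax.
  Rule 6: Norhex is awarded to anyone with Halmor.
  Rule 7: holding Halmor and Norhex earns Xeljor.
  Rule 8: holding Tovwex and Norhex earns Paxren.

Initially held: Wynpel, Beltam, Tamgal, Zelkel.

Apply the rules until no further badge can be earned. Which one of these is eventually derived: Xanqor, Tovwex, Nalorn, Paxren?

Nalorn

With Zelkel, Halmor is earned (Rule 3).
With Halmor, Norhex is earned (Rule 6).
With Norhex, Yulpax is earned (Rule 5).
With Yulpax, Nalorn is earned (Rule 1).
No rule produces Tovwex, and it is not given. Paxren would need Tovwex and Norhex (Rule 8), but Tovwex is never earned. Xanqor would need Tovnal and Nalorn (Rule 4), but Tovnal is never earned.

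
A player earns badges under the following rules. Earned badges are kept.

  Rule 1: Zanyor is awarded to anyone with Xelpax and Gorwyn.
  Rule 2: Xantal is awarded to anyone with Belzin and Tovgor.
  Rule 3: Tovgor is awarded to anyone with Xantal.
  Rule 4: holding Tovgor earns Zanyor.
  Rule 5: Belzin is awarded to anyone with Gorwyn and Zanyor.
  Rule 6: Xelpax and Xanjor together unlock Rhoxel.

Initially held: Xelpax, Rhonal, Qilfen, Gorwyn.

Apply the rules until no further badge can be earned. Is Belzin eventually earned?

With Xelpax and Gorwyn, Zanyor is earned (Rule 1).
With Gorwyn and Zanyor, Belzin is earned (Rule 5).

Yes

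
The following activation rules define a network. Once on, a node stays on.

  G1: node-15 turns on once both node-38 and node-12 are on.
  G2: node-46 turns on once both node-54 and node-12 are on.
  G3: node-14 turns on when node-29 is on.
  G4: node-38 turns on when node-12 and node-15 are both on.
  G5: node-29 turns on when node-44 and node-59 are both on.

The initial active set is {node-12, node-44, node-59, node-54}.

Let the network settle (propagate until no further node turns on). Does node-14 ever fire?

G5: node-44 and node-59 on → node-29 on.
G3: node-29 on → node-14 on.

Yes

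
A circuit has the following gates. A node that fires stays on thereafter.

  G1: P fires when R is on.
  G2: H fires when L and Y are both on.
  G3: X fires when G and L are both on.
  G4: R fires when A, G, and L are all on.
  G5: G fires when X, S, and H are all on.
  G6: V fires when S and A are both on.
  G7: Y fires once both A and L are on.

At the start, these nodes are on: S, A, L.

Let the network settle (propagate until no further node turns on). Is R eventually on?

No

R would need A, G, and L (G4), but G never turns on.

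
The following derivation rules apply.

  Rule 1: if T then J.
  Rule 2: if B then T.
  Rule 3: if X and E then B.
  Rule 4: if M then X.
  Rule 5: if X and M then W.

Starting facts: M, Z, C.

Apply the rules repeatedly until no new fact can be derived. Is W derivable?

Yes

From M, Rule 4 gives X.
X and M hold, so W follows (Rule 5).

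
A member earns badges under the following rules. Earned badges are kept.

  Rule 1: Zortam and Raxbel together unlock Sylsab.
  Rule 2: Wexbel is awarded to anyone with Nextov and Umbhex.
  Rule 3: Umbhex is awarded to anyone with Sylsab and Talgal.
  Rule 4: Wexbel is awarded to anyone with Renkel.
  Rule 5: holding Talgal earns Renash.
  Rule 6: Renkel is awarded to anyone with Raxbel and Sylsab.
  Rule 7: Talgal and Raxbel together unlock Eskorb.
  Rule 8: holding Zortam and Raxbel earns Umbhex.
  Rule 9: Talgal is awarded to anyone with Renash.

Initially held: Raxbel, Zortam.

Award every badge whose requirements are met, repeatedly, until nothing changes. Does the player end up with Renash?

Renash would need Talgal (Rule 5), but Talgal is never earned.

No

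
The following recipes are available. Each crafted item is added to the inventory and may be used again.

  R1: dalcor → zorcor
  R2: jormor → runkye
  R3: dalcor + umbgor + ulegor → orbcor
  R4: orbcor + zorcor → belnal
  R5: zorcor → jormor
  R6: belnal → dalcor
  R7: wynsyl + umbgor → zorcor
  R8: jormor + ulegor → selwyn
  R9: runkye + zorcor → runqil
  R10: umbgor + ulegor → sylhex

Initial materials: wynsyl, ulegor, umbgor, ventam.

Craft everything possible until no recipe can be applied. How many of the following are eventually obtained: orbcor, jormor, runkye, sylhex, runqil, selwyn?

Using R10, umbgor and ulegor make sylhex.
Using R7, wynsyl and umbgor make zorcor.
Using R5, zorcor makes jormor.
Using R8, jormor and ulegor make selwyn.
jormor → runkye (R2).
runkye + zorcor → runqil (R9).
orbcor would need dalcor, umbgor, and ulegor (R3), but dalcor is never obtained.
jormor: reached.
runkye: reached.
sylhex: reached.
runqil: reached.
selwyn: reached.
Reached: jormor, runkye, sylhex, runqil, and selwyn — 5 of the 6.

5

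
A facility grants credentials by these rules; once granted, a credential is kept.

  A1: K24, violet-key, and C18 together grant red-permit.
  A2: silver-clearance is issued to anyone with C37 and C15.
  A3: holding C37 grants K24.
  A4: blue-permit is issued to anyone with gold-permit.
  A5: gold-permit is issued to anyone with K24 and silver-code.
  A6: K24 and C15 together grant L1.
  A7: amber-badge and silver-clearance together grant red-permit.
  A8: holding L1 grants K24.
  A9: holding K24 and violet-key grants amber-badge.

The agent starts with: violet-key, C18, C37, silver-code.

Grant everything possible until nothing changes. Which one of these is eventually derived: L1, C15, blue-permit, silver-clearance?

Holding C37 grants K24 (A3).
Holding K24 and silver-code grants gold-permit (A5).
Holding gold-permit grants blue-permit (A4).
L1 would need K24 and C15 (A6), but C15 is never granted. silver-clearance would need C37 and C15 (A2), but C15 is never granted. No rule produces C15, and it is not given.

blue-permit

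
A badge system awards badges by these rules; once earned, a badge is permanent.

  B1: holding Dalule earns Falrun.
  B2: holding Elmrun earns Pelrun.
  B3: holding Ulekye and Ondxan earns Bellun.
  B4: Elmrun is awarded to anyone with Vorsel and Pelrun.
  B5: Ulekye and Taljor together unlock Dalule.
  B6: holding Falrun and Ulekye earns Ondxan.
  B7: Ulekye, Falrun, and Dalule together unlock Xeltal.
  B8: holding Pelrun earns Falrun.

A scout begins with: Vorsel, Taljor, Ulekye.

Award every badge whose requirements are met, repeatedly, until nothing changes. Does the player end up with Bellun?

With Ulekye and Taljor, Dalule is earned (B5).
With Dalule, Falrun is earned (B1).
With Falrun and Ulekye, Ondxan is earned (B6).
With Ulekye and Ondxan, Bellun is earned (B3).

Yes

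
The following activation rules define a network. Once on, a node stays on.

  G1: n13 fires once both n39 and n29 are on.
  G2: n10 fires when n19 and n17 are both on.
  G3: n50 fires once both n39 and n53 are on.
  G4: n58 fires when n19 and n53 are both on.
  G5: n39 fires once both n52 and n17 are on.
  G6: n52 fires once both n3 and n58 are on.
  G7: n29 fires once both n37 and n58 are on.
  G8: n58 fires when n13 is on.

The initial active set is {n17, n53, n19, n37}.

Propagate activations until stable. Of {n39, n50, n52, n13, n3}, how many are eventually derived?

0

n39 would need n52 and n17 (G5), but n52 never turns on.
n50 would need n39 and n53 (G3), but n39 never turns on.
n52 would need n3 and n58 (G6), but n3 never turns on.
n13 would need n39 and n29 (G1), but n39 never turns on.
No rule produces n3, and it is not given.
None of the 5 are reached.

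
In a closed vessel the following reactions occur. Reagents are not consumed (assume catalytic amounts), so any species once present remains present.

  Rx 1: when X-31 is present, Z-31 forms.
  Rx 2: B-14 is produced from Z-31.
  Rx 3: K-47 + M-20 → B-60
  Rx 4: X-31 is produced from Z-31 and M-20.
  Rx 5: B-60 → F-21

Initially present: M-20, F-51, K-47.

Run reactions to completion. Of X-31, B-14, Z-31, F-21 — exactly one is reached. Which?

K-47 and M-20 present → B-60 forms (Rx 3).
B-60 present → F-21 forms (Rx 5).
B-14 would need Z-31 (Rx 2), but Z-31 never forms. X-31 would need Z-31 and M-20 (Rx 4), but Z-31 never forms. Z-31 would need X-31 (Rx 1), but X-31 never forms.

F-21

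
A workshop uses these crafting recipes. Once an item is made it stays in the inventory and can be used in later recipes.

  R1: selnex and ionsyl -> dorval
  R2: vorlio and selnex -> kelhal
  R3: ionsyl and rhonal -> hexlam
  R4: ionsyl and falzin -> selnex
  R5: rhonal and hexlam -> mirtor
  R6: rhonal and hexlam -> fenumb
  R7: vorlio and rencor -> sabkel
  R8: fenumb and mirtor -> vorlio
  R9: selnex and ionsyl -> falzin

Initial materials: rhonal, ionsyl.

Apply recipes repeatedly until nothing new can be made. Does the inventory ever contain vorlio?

ionsyl and rhonal -> hexlam (R3).
Using R5, rhonal and hexlam make mirtor.
Using R6, rhonal and hexlam make fenumb.
Using R8, fenumb and mirtor make vorlio.

Yes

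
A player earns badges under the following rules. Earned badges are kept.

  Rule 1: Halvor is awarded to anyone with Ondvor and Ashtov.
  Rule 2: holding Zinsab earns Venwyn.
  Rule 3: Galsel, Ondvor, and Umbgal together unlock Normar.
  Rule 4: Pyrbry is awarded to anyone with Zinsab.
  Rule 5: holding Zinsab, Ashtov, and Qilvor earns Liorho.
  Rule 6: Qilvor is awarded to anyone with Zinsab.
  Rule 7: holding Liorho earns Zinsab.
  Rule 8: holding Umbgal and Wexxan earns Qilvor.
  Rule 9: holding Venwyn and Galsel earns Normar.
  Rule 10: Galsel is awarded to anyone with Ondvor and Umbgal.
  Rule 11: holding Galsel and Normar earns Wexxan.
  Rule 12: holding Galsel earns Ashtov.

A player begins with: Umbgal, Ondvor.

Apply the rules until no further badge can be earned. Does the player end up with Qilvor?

Yes

With Ondvor and Umbgal, Galsel is earned (Rule 10).
With Galsel, Ondvor, and Umbgal, Normar is earned (Rule 3).
With Galsel and Normar, Wexxan is earned (Rule 11).
With Umbgal and Wexxan, Qilvor is earned (Rule 8).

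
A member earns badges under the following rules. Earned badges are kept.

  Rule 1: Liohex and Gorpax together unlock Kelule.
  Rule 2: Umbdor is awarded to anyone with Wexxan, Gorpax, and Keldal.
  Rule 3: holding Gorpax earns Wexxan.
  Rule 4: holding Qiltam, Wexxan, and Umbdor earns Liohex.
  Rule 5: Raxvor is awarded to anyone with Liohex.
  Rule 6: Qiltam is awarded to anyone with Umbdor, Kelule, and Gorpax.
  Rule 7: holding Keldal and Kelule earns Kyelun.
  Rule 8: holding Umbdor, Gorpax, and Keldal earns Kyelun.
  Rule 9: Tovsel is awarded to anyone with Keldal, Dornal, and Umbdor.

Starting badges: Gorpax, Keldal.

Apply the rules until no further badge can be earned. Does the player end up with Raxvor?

No

Raxvor would need Liohex (Rule 5), but Liohex is never earned.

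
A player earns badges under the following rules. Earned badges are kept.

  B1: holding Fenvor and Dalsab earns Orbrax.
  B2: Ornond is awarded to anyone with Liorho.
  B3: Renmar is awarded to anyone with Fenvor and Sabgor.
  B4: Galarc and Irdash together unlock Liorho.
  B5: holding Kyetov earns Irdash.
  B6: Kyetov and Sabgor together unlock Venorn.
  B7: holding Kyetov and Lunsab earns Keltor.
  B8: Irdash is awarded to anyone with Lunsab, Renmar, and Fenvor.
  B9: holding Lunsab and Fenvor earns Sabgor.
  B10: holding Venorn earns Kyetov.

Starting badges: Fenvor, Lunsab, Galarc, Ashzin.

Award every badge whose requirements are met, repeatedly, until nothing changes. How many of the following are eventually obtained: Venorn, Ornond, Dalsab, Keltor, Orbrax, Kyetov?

1

With Lunsab and Fenvor, Sabgor is earned (B9).
With Fenvor and Sabgor, Renmar is earned (B3).
With Lunsab, Renmar, and Fenvor, Irdash is earned (B8).
With Galarc and Irdash, Liorho is earned (B4).
With Liorho, Ornond is earned (B2).
Venorn would need Kyetov and Sabgor (B6), but Kyetov is never earned.
Ornond: reached.
No rule produces Dalsab, and it is not given.
Keltor would need Kyetov and Lunsab (B7), but Kyetov is never earned.
Orbrax would need Fenvor and Dalsab (B1), but Dalsab is never earned.
Kyetov would need Venorn (B10), but Venorn is never earned.
Reached: Ornond — 1 of the 6.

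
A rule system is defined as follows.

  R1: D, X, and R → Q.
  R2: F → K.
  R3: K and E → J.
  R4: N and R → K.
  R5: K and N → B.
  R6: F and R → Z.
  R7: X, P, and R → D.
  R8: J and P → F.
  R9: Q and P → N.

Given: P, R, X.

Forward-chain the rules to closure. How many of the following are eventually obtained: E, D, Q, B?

3

X, P, and R hold, so D follows (R7).
From D, X, and R, R1 gives Q.
From Q and P, R9 gives N.
From N and R, R4 gives K.
K and N hold, so B follows (R5).
No rule produces E, and it is not given.
D: reached.
Q: reached.
B: reached.
Reached: D, Q, and B — 3 of the 4.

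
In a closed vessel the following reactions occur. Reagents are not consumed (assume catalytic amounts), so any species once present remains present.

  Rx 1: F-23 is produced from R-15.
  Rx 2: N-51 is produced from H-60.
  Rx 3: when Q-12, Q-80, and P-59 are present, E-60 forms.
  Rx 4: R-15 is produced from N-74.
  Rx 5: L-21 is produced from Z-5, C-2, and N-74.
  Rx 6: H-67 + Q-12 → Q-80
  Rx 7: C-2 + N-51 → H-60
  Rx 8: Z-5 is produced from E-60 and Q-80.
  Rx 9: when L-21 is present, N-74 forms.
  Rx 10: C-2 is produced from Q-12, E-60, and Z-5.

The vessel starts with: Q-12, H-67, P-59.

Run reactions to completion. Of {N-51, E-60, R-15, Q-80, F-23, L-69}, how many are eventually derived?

H-67 and Q-12 present → Q-80 forms (Rx 6).
Q-12, Q-80, and P-59 present → E-60 forms (Rx 3).
N-51 would need H-60 (Rx 2), but H-60 never forms.
E-60: reached.
R-15 would need N-74 (Rx 4), but N-74 never forms.
Q-80: reached.
F-23 would need R-15 (Rx 1), but R-15 never forms.
No rule produces L-69, and it is not given.
Reached: E-60 and Q-80 — 2 of the 6.

2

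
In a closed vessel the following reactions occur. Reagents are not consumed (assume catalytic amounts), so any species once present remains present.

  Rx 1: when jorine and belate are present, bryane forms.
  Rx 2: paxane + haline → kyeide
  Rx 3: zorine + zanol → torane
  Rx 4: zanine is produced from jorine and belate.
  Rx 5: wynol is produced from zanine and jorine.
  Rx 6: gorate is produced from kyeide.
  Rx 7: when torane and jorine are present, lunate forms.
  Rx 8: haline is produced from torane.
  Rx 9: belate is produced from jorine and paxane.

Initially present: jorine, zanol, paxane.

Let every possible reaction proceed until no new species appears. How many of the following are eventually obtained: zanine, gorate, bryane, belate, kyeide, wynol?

jorine and paxane present → belate forms (Rx 9).
jorine and belate present → zanine forms (Rx 4).
jorine and belate present → bryane forms (Rx 1).
zanine and jorine present → wynol forms (Rx 5).
zanine: reached.
gorate would need kyeide (Rx 6), but kyeide never forms.
bryane: reached.
belate: reached.
kyeide would need paxane and haline (Rx 2), but haline never forms.
wynol: reached.
Reached: zanine, bryane, belate, and wynol — 4 of the 6.

4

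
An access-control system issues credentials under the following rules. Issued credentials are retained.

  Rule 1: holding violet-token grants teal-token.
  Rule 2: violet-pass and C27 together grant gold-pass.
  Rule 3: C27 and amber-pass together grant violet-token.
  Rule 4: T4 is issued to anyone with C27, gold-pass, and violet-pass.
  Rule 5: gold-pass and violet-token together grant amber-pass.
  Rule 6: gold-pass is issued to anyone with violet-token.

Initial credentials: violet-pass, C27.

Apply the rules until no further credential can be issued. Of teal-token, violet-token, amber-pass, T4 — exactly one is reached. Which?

Holding violet-pass and C27 grants gold-pass (Rule 2).
Holding C27, gold-pass, and violet-pass grants T4 (Rule 4).
violet-token would need C27 and amber-pass (Rule 3), but amber-pass is never granted. teal-token would need violet-token (Rule 1), but violet-token is never granted. amber-pass would need gold-pass and violet-token (Rule 5), but violet-token is never granted.

T4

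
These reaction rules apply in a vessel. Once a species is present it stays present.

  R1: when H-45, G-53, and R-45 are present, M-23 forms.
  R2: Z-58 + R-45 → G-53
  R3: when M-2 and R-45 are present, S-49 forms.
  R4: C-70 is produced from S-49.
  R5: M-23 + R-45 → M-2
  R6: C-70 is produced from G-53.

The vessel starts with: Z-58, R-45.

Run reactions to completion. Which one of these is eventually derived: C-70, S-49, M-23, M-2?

C-70

Z-58 and R-45 present → G-53 forms (R2).
G-53 present → C-70 forms (R6).
M-23 would need H-45, G-53, and R-45 (R1), but H-45 never forms. S-49 would need M-2 and R-45 (R3), but M-2 never forms. M-2 would need M-23 and R-45 (R5), but M-23 never forms.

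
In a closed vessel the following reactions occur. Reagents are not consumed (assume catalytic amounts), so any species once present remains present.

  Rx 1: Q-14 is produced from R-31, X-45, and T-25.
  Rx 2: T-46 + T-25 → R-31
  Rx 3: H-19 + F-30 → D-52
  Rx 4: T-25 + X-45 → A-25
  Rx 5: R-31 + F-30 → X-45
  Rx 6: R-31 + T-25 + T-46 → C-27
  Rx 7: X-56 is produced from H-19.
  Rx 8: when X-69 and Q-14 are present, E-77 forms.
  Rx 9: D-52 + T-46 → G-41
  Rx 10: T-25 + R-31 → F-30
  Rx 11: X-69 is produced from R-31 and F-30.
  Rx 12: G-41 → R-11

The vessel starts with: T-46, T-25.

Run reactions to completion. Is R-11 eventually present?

R-11 would need G-41 (Rx 12), but G-41 never forms.

No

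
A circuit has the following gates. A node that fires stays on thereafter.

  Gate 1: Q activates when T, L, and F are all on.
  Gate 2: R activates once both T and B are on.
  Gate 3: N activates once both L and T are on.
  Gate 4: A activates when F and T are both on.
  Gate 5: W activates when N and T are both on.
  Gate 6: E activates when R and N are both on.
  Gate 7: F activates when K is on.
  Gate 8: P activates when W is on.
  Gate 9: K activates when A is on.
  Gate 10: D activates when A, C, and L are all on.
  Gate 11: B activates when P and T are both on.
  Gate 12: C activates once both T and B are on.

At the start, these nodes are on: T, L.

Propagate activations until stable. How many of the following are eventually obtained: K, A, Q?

0

K would need A (Gate 9), but A never turns on.
A would need F and T (Gate 4), but F never turns on.
Q would need T, L, and F (Gate 1), but F never turns on.
None of the 3 are reached.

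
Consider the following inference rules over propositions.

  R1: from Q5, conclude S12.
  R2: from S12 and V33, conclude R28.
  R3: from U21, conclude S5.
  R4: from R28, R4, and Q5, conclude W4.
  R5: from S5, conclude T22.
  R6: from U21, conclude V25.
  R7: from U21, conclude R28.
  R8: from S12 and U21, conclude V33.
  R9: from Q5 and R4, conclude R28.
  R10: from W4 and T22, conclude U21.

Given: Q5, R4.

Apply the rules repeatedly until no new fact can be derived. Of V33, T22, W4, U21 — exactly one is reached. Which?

Q5 and R4 hold, so R28 follows (R9).
From R28, R4, and Q5, R4 gives W4.
U21 would need W4 and T22 (R10), but T22 is never established. V33 would need S12 and U21 (R8), but U21 is never established. T22 would need S5 (R5), but S5 is never established.

W4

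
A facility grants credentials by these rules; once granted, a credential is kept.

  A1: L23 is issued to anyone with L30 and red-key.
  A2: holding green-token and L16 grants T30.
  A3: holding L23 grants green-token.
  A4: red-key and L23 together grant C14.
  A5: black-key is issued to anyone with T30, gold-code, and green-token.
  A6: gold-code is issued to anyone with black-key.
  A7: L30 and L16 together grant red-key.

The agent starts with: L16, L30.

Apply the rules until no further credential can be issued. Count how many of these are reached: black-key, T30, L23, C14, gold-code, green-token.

4

Holding L30 and L16 grants red-key (A7).
Holding L30 and red-key grants L23 (A1).
Holding red-key and L23 grants C14 (A4).
Holding L23 grants green-token (A3).
Holding green-token and L16 grants T30 (A2).
black-key would need T30, gold-code, and green-token (A5), but gold-code is never granted.
T30: reached.
L23: reached.
C14: reached.
gold-code would need black-key (A6), but black-key is never granted.
green-token: reached.
Reached: T30, L23, C14, and green-token — 4 of the 6.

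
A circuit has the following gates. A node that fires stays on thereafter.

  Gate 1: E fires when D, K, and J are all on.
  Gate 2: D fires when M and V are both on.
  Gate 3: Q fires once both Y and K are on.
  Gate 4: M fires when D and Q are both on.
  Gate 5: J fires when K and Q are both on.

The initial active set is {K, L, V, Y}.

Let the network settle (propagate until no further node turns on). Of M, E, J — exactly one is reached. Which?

Gate 3: Y and K on → Q on.
Gate 5: K and Q on → J on.
E would need D, K, and J (Gate 1), but D never turns on. M would need D and Q (Gate 4), but D never turns on.

J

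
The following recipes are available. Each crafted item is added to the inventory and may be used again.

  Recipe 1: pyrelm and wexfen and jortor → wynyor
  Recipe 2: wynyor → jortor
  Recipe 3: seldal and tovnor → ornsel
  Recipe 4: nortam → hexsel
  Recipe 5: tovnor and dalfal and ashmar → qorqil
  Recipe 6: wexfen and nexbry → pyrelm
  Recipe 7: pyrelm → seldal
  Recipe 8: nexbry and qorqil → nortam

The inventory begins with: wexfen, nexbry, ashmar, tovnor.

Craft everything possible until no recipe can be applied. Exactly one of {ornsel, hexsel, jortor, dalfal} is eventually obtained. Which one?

Using Recipe 6, wexfen and nexbry make pyrelm.
Using Recipe 7, pyrelm makes seldal.
seldal and tovnor → ornsel (Recipe 3).
hexsel would need nortam (Recipe 4), but nortam is never obtained. jortor would need wynyor (Recipe 2), but wynyor is never obtained. No rule produces dalfal, and it is not given.

ornsel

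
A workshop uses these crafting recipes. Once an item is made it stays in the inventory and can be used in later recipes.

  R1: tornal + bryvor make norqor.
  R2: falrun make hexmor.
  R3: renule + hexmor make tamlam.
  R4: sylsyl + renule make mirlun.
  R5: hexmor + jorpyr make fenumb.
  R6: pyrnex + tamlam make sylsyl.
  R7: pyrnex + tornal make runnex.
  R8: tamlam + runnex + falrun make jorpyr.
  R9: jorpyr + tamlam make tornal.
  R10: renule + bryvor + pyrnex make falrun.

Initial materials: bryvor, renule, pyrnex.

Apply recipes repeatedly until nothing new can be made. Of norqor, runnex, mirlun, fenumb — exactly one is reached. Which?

Using R10, renule, bryvor, and pyrnex make falrun.
falrun → hexmor (R2).
renule + hexmor → tamlam (R3).
pyrnex + tamlam → sylsyl (R6).
Using R4, sylsyl and renule make mirlun.
runnex would need pyrnex and tornal (R7), but tornal is never obtained. norqor would need tornal and bryvor (R1), but tornal is never obtained. fenumb would need hexmor and jorpyr (R5), but jorpyr is never obtained.

mirlun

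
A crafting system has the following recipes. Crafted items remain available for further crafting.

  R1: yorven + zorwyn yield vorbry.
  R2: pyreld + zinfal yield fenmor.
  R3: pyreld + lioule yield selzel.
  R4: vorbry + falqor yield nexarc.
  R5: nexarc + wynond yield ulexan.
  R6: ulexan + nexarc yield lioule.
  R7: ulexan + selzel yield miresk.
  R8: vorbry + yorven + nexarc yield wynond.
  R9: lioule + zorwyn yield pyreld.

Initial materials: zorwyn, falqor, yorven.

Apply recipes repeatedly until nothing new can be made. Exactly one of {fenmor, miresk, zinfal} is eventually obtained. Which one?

miresk

Using R1, yorven and zorwyn make vorbry.
vorbry + falqor → nexarc (R4).
Using R8, vorbry, yorven, and nexarc make wynond.
nexarc + wynond → ulexan (R5).
ulexan + nexarc → lioule (R6).
lioule + zorwyn → pyreld (R9).
pyreld + lioule → selzel (R3).
ulexan + selzel → miresk (R7).
fenmor would need pyreld and zinfal (R2), but zinfal is never obtained. No rule produces zinfal, and it is not given.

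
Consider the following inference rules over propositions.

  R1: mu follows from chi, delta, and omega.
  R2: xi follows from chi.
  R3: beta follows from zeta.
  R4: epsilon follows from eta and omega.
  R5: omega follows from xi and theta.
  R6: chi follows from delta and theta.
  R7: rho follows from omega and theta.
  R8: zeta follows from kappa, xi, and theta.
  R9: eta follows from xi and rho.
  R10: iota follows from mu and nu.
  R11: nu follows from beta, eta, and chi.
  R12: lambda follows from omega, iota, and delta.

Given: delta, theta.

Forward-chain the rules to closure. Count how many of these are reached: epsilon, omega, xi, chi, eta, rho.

delta and theta hold, so chi follows (R6).
chi holds, so xi follows (R2).
From xi and theta, R5 gives omega.
omega and theta hold, so rho follows (R7).
From xi and rho, R9 gives eta.
eta and omega hold, so epsilon follows (R4).
epsilon: reached.
omega: reached.
xi: reached.
chi: reached.
eta: reached.
rho: reached.
All 6 are reached.

6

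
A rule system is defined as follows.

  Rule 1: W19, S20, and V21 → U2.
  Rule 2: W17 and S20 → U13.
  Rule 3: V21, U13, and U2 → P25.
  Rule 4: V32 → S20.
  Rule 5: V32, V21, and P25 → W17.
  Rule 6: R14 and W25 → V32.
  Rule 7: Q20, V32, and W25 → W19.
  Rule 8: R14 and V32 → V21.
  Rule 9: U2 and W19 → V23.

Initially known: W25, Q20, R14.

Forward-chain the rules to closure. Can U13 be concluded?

No

U13 would need W17 and S20 (Rule 2), but W17 is never established.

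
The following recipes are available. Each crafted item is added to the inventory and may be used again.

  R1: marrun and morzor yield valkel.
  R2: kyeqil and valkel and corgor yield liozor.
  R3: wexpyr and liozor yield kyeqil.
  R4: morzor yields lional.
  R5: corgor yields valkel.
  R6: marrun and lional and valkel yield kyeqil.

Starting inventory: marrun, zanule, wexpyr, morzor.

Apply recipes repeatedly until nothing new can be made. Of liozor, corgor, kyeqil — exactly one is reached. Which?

Using R4, morzor makes lional.
Using R1, marrun and morzor make valkel.
marrun and lional and valkel → kyeqil (R6).
liozor would need kyeqil, valkel, and corgor (R2), but corgor is never obtained. No rule produces corgor, and it is not given.

kyeqil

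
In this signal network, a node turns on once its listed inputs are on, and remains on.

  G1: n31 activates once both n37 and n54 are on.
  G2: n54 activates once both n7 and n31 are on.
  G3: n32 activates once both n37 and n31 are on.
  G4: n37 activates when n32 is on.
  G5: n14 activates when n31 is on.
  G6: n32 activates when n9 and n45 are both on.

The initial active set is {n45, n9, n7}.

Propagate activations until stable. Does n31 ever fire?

n31 would need n37 and n54 (G1), but n54 never turns on.

No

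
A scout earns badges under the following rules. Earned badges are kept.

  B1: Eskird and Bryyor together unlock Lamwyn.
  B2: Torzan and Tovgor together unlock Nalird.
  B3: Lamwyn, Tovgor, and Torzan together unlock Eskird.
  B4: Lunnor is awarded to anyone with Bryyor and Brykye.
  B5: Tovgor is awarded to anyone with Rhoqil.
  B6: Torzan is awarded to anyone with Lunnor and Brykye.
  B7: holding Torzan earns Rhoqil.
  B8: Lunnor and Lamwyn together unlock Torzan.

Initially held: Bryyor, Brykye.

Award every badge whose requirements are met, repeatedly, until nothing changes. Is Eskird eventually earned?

No

Eskird would need Lamwyn, Tovgor, and Torzan (B3), but Lamwyn is never earned.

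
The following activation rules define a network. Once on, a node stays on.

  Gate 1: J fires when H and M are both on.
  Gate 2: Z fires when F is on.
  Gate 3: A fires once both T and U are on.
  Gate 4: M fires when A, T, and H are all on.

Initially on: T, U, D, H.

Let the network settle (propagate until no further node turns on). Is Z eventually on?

Z would need F (Gate 2), but F never turns on.

No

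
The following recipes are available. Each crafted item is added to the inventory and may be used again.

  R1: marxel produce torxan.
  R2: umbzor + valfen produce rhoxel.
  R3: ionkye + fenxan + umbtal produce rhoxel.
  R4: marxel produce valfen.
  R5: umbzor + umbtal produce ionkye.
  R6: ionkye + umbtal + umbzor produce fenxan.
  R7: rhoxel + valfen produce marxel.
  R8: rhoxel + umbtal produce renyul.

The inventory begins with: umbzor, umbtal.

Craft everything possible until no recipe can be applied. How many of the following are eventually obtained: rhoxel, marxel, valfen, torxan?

1

umbzor + umbtal → ionkye (R5).
ionkye + umbtal + umbzor → fenxan (R6).
ionkye + fenxan + umbtal → rhoxel (R3).
rhoxel: reached.
marxel would need rhoxel and valfen (R7), but valfen is never obtained.
valfen would need marxel (R4), but marxel is never obtained.
torxan would need marxel (R1), but marxel is never obtained.
Reached: rhoxel — 1 of the 4.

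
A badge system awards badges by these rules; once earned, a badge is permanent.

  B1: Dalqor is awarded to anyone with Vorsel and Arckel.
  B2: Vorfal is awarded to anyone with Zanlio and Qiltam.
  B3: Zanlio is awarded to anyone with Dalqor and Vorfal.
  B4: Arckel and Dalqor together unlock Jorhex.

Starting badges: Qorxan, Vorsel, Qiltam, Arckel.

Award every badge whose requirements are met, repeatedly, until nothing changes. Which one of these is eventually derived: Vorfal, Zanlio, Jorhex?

With Vorsel and Arckel, Dalqor is earned (B1).
With Arckel and Dalqor, Jorhex is earned (B4).
Zanlio would need Dalqor and Vorfal (B3), but Vorfal is never earned. Vorfal would need Zanlio and Qiltam (B2), but Zanlio is never earned.

Jorhex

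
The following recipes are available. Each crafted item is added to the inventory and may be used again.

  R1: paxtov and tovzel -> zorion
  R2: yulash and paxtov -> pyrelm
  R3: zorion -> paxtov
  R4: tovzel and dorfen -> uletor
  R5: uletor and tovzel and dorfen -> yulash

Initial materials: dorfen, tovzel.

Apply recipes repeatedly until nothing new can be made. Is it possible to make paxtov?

No

paxtov would need zorion (R3), but zorion is never obtained.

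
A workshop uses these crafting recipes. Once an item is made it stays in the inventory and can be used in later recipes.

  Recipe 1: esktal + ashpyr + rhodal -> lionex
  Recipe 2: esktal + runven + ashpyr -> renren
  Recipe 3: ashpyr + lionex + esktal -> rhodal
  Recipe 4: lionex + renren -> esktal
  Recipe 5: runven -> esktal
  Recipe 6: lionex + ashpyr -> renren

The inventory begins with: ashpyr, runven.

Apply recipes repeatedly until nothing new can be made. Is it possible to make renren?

runven -> esktal (Recipe 5).
esktal + runven + ashpyr -> renren (Recipe 2).

Yes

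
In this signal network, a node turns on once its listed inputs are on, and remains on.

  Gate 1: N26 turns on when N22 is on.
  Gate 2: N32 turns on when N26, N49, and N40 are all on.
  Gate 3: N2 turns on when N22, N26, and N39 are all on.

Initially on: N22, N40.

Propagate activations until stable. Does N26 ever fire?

Yes

N22 is on, so N26 turns on (Gate 1).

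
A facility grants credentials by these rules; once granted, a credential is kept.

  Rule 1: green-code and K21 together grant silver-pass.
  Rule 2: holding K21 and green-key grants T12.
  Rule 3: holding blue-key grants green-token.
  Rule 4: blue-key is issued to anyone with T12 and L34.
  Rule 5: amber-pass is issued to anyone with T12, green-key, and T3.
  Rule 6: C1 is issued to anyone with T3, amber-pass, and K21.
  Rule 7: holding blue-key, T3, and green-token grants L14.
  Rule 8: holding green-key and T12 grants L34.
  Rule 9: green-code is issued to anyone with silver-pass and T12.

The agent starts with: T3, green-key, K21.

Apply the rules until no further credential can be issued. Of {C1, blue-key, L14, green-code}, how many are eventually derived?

Holding K21 and green-key grants T12 (Rule 2).
Holding green-key and T12 grants L34 (Rule 8).
Holding T12, green-key, and T3 grants amber-pass (Rule 5).
Holding T3, amber-pass, and K21 grants C1 (Rule 6).
Holding T12 and L34 grants blue-key (Rule 4).
Holding blue-key grants green-token (Rule 3).
Holding blue-key, T3, and green-token grants L14 (Rule 7).
C1: reached.
blue-key: reached.
L14: reached.
green-code would need silver-pass and T12 (Rule 9), but silver-pass is never granted.
Reached: C1, blue-key, and L14 — 3 of the 4.

3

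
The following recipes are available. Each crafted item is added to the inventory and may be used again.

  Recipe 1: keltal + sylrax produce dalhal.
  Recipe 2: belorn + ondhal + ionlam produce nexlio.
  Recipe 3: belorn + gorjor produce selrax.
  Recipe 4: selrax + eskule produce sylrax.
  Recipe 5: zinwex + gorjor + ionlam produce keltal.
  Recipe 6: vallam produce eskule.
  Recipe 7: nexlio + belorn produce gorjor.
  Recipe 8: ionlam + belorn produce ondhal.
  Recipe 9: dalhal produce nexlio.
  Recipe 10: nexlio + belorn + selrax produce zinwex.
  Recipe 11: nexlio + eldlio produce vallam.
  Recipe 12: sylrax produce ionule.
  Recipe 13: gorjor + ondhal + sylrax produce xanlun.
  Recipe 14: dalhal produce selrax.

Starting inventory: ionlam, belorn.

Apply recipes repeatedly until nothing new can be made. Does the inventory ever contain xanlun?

xanlun would need gorjor, ondhal, and sylrax (Recipe 13), but sylrax is never obtained.

No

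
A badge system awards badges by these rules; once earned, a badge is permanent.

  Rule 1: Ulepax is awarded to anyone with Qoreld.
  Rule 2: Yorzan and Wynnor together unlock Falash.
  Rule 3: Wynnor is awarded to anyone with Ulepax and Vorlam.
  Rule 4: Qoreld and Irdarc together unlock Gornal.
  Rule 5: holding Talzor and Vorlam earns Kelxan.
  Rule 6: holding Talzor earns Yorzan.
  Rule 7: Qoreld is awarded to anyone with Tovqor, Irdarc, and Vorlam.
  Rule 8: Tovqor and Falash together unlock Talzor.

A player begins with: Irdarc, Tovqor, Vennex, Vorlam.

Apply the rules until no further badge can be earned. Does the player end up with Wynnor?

With Tovqor, Irdarc, and Vorlam, Qoreld is earned (Rule 7).
With Qoreld, Ulepax is earned (Rule 1).
With Ulepax and Vorlam, Wynnor is earned (Rule 3).

Yes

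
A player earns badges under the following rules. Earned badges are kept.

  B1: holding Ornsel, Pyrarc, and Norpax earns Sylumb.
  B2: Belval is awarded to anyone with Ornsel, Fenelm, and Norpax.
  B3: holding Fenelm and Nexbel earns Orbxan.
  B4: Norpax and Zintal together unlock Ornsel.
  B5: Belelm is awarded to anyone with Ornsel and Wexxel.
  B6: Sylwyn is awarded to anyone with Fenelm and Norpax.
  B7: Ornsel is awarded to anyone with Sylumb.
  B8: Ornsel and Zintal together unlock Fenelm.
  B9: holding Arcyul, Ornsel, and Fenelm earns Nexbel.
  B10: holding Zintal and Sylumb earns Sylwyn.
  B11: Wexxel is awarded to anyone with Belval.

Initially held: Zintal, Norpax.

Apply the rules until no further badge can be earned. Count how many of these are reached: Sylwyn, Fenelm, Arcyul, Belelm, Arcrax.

3

With Norpax and Zintal, Ornsel is earned (B4).
With Ornsel and Zintal, Fenelm is earned (B8).
With Ornsel, Fenelm, and Norpax, Belval is earned (B2).
With Fenelm and Norpax, Sylwyn is earned (B6).
With Belval, Wexxel is earned (B11).
With Ornsel and Wexxel, Belelm is earned (B5).
Sylwyn: reached.
Fenelm: reached.
No rule produces Arcyul, and it is not given.
Belelm: reached.
No rule produces Arcrax, and it is not given.
Reached: Sylwyn, Fenelm, and Belelm — 3 of the 5.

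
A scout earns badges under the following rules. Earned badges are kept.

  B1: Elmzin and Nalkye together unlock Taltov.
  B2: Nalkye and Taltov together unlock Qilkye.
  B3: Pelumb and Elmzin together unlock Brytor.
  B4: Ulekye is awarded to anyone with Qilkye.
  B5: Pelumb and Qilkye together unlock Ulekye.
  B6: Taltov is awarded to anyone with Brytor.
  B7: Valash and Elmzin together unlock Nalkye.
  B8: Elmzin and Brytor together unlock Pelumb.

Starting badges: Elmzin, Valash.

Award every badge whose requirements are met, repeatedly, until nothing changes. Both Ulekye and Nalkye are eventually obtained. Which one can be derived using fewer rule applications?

Nalkye

Nalkye: With Valash and Elmzin, Nalkye is earned (B7). [1 rule application]
Ulekye: With Valash and Elmzin, Nalkye is earned (B7). With Elmzin and Nalkye, Taltov is earned (B1). With Nalkye and Taltov, Qilkye is earned (B2). With Qilkye, Ulekye is earned (B4). [4 rule applications]
Nalkye needs fewer.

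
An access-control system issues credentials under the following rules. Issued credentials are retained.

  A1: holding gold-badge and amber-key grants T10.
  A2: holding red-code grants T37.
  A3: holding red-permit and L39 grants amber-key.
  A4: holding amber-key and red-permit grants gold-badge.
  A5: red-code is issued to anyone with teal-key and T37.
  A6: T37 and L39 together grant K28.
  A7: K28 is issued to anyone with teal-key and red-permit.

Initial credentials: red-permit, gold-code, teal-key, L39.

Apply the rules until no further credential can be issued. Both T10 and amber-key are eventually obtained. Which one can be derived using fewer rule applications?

amber-key: Holding red-permit and L39 grants amber-key (A3). [1 rule application]
T10: Holding red-permit and L39 grants amber-key (A3). Holding amber-key and red-permit grants gold-badge (A4). Holding gold-badge and amber-key grants T10 (A1). [3 rule applications]
amber-key needs fewer.

amber-key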